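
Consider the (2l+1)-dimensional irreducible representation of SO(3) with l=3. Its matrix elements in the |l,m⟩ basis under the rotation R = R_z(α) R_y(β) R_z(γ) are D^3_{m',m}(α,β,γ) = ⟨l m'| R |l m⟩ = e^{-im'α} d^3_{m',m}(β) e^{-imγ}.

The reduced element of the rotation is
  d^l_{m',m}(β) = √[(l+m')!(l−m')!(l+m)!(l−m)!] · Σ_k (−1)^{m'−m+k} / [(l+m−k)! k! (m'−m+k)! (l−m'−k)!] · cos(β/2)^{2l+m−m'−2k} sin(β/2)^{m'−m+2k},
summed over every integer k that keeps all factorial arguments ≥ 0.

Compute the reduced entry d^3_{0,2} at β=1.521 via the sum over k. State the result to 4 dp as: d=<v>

d^3_{0,2}(β=1.5210) via the finite sum:
With c≡cos(β/2)=0.724491 and s≡sin(β/2)=0.689284, N=[6·6·120·1]^{1/2}=65.726707
Admissible k: 2..3 (factorial args all ≥0)
  k=2: (−1)^0·65.7267/(12)·0.7245^4·0.6893^2 = +0.716952
  k=3: (−1)^1·65.7267/(12)·0.7245^2·0.6893^4 = -0.648962
d^3_{0,2}(1.5210) = +0.716952 -0.648962 = +0.067989

d=0.0680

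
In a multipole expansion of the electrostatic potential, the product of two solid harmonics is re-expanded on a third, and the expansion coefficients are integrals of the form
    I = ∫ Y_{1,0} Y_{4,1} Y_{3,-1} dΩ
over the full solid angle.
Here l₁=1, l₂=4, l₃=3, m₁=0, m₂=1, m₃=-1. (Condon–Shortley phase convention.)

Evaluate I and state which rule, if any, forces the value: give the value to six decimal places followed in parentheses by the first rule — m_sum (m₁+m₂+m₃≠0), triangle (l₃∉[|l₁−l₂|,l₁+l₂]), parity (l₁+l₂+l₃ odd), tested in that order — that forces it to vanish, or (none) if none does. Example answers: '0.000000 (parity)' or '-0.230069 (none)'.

-0.238414 (none)

m-sum 0 ✓  L=8 even ✓  3≤3≤5 ✓
Π(2lᵢ+1) = 3×9×7 = 189
triangle coeff Δ(1,4,3) = 1/252
Σ_t [1,1]: t=1:−1/36 = -1/36
(3j)²=4/63 [(1 4 3; 0 0 0)], sign=+1
Σ_t [1,1]: t=1:−1/48 = -1/48
(3j)²=5/84 [(1 4 3; 0 1 -1)], sign=-1
⇒ 4πI² = 5/7
I = (-1)√(5/7/(4π)) = -0.23841361
No selection rule forces the value: the integral is nonzero (none).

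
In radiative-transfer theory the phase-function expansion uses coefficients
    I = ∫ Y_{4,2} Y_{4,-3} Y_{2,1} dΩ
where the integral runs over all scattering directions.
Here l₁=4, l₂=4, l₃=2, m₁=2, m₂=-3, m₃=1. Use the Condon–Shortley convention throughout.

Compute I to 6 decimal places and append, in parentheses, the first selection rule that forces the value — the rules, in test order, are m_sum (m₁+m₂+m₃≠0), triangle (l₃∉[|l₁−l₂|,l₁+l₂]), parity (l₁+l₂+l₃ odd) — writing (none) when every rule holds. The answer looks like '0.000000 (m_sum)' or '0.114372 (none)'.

Checks pass: Σm=0; 10 even; l₃=2∈[0,8].
(2·4+1)(2·4+1)(2·2+1) = 405
Δ: 6! 2! 2! / 11! → 1/13860
sum: t=2:+1/192 t=3:−1/36 t=4:+1/192 = -5/288
3j²(4 4 2; 0 0 0) = Δ·Π!·Σ² = 20/693  (sign -1)
sum: t=0:+1/1440 t=1:−1/240 = -1/288
3j²(4 4 2; 2 -3 1) = Δ·Π!·Σ² = 5/132  (sign +1)
combine: 4πI² = 405·20/693·5/132 = 375/847
take √, sign -1: I = -0.18770204
No selection rule forces the value: the integral is nonzero (none).

-0.187702 (none)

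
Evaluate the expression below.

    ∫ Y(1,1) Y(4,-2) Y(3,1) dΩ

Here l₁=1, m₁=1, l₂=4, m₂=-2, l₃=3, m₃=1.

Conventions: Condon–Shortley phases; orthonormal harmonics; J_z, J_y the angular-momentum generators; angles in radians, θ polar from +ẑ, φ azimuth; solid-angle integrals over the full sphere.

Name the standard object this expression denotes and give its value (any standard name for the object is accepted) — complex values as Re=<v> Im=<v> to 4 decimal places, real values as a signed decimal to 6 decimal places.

Gaunt coefficient, +0.238414

This is a Gaunt coefficient — the integral of a triple product of spherical harmonics over the sphere.
Checks pass: Σm=0; 8 even; l₃=3∈[3,5].
(2·1+1)(2·4+1)(2·3+1) = 189
Δ: 2! 0! 6! / 9! → 1/252
sum: t=1:−1/36 = -1/36
3j²(1 4 3; 0 0 0) = Δ·Π!·Σ² = 4/63  (sign +1)
sum: t=0:+1/96 = 1/96
3j²(1 4 3; 1 -2 1) = Δ·Π!·Σ² = 5/84  (sign +1)
combine: 4πI² = 189·4/63·5/84 = 5/7
take √, sign +1: I = 0.23841361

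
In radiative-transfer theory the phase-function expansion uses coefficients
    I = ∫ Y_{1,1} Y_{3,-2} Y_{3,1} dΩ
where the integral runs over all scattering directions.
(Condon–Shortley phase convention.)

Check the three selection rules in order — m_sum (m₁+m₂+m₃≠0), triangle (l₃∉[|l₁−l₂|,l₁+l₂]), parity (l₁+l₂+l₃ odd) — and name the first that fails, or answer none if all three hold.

m₁+m₂+m₃ = 1 − 2 + 1 = 0  ✓
triangle: |1−3|=2 ≤ l₃=3 ≤ 1+3=4  ✓
parity: l₁+l₂+l₃ = 7 is odd  ✗

parity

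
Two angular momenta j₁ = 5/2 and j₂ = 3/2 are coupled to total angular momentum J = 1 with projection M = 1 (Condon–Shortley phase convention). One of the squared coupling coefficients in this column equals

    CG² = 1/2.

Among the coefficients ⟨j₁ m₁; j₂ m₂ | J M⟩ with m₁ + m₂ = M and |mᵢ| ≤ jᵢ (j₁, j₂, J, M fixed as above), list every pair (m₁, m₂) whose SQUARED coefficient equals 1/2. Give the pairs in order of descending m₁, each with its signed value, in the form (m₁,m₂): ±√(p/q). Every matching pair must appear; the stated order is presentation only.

(5/2,-3/2): +√(1/2)

Admissible pairs with m₁+m₂ = M = 1: (-1/2,3/2), (1/2,1/2), (3/2,-1/2), (5/2,-3/2)
  (m₁,m₂)=(5/2,-3/2): CG² = 1/2, CG = +√(1/2)   ← matches the target
  (m₁,m₂)=(3/2,-1/2): CG² = 3/10, CG = −√(3/10)
  (m₁,m₂)=(1/2,1/2): CG² = 3/20, CG = +√(3/20)
  (m₁,m₂)=(-1/2,3/2): CG² = 1/20, CG = −√(1/20)
Pairs with CG² = 1/2: (5/2,-3/2): +√(1/2)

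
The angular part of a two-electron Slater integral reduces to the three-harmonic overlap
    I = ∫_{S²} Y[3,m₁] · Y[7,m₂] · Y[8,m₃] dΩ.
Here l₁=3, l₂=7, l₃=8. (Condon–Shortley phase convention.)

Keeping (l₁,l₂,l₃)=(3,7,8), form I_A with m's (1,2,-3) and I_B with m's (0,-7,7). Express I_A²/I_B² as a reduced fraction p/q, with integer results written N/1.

Same 3,7,8: normalisation and zero-m 3j drop out of the ratio.
A: Δ: 2! 4! 12! / 19! → 1/5290740; sum: t=0:+1/17418240 t=1:−1/5806080 t=2:+1/29030400 = -1/12441600; 3j²(3 7 8; 1 2 -3) = Δ·Π!·Σ² = 154/12597  (sign +1)
B: Δ: 2! 4! 12! / 19! → 1/5290740; sum: t=0:+1/5748019200 = 1/5748019200; 3j²(3 7 8; 0 -7 7) = Δ·Π!·Σ² = 91/3876  (sign -1)
I_A²/I_B² = (154/12597)/(91/3876) = 88/169

88/169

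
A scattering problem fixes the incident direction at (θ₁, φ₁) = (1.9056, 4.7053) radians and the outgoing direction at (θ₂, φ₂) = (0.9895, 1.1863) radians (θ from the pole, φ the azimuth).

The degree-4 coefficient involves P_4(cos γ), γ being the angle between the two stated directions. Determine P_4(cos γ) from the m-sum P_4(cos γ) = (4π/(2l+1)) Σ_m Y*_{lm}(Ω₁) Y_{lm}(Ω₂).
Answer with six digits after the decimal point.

0.296967

Expand P_4 via completeness: Σ_{m} conj(Y_{4,m}) at Ω₁ times Y_{4,m} at Ω₂ —
  m=-4: (0.35199 - 0.00998j) × (0.00708 + 0.21578j) = 0.00465 + 0.07588j  (running Σ = 0.00465 + 0.07588j)
  m=-3: (-0.00737 - 0.34643j) × (-0.36679 + 0.16261j) = 0.05904 + 0.12587j  (running Σ = 0.06368 + 0.20175j)
  m=-2: (0.07287 - 0.00103j) × (-0.18649 - 0.18047j) = -0.01378 - 0.01296j  (running Σ = 0.04991 + 0.18879j)
  m=-1: (-0.00234 - 0.32948j) × (-0.07243 + 0.17899j) = 0.05914 + 0.02345j  (running Σ = 0.10905 + 0.21224j)
  m=0: (0.01788 + 0.00000j) × (-0.30293 + 0.00000j) = -0.00541 + 0.00000j  (running Σ = 0.10364 + 0.21224j)
  m=1: (0.00234 - 0.32948j) × (0.07243 + 0.17899j) = 0.05914 - 0.02345j  (running Σ = 0.16278 + 0.18879j)
  m=2: (0.07287 + 0.00103j) × (-0.18649 + 0.18047j) = -0.01378 + 0.01296j  (running Σ = 0.14900 + 0.20175j)
  m=3: (0.00737 - 0.34643j) × (0.36679 + 0.16261j) = 0.05904 - 0.12587j  (running Σ = 0.20804 + 0.07588j)
  m=4: (0.35199 + 0.00998j) × (0.00708 - 0.21578j) = 0.00465 - 0.07588j  (running Σ = 0.21269 + 0.00000j)
Accumulated sum 0.21269 + 0.00000j; after 4π/(2l+1) scaling, 0.29697 + 0.00000j ⇒ P_4 = 0.296967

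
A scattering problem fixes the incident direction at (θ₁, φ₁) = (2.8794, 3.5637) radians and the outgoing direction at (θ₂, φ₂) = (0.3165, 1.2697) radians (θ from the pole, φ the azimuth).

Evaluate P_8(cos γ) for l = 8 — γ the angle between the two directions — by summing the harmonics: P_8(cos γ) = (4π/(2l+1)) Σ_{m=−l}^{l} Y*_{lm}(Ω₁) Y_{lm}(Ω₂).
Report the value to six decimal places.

0.199173

Term-by-term m-sum for l=8 (normalisation 4π/17 = 0.739198):
  term(m=-8) = 0.00000 - 0.00000j   from Y*(Ω₁)=-0.00001 - 0.00000j, Y(Ω₂)=-0.00003 + 0.00003j
  term(m=-7) = 0.00000 + 0.00000j   from Y*(Ω₁)=-0.00015 + 0.00003j, Y(Ω₂)=-0.00048 - 0.00028j
  term(m=-6) = 0.00000 + 0.00001j   from Y*(Ω₁)=-0.00122 + 0.00085j, Y(Ω₂)=0.00100 - 0.00417j
  term(m=-5) = -0.00011 + 0.00021j   from Y*(Ω₁)=-0.00519 + 0.00866j, Y(Ω₂)=0.02375 - 0.00155j
  term(m=-4) = -0.00478 + 0.00121j   from Y*(Ω₁)=-0.00597 + 0.05051j, Y(Ω₂)=0.03473 + 0.09050j
  term(m=-3) = -0.04363 - 0.02978j   from Y*(Ω₁)=0.05586 + 0.17774j, Y(Ω₂)=-0.22267 + 0.17551j
  term(m=-2) = -0.03150 - 0.25195j   from Y*(Ω₁)=0.30840 + 0.34700j, Y(Ω₂)=-0.45073 - 0.30981j
  term(m=-1) = 0.22368 - 0.25338j   from Y*(Ω₁)=0.58940 + 0.26470j, Y(Ω₂)=0.15514 - 0.49957j
  term(m=+0) = -0.01786 + 0.00000j   from Y*(Ω₁)=0.10972 + 0.00000j, Y(Ω₂)=-0.16282 + 0.00000j
  term(m=+1) = 0.22368 + 0.25338j   from Y*(Ω₁)=-0.58940 + 0.26470j, Y(Ω₂)=-0.15514 - 0.49957j
  term(m=+2) = -0.03150 + 0.25195j   from Y*(Ω₁)=0.30840 - 0.34700j, Y(Ω₂)=-0.45073 + 0.30981j
  term(m=+3) = -0.04363 + 0.02978j   from Y*(Ω₁)=-0.05586 + 0.17774j, Y(Ω₂)=0.22267 + 0.17551j
  term(m=+4) = -0.00478 - 0.00121j   from Y*(Ω₁)=-0.00597 - 0.05051j, Y(Ω₂)=0.03473 - 0.09050j
  term(m=+5) = -0.00011 - 0.00021j   from Y*(Ω₁)=0.00519 + 0.00866j, Y(Ω₂)=-0.02375 - 0.00155j
  term(m=+6) = 0.00000 - 0.00001j   from Y*(Ω₁)=-0.00122 - 0.00085j, Y(Ω₂)=0.00100 + 0.00417j
  term(m=+7) = 0.00000 - 0.00000j   from Y*(Ω₁)=0.00015 + 0.00003j, Y(Ω₂)=0.00048 - 0.00028j
  term(m=+8) = 0.00000 + 0.00000j   from Y*(Ω₁)=-0.00001 + 0.00000j, Y(Ω₂)=-0.00003 - 0.00003j
Σ over m = 0.26944 + 0.00000j; ×(4π/17) → 0.19917 + 0.00000j. Real part: 0.199173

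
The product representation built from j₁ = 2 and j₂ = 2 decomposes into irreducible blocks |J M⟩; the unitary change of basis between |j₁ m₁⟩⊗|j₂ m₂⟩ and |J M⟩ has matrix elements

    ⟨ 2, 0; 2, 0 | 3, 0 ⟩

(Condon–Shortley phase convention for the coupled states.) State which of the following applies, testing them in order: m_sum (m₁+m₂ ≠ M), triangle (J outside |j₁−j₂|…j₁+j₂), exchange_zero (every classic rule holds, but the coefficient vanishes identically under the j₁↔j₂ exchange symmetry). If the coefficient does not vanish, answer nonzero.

exchange_zero

m-sum: m₁+m₂ = 0+0 = 0, M = 0  ✓
triangle: |j₁−j₂| = 0 ≤ J = 3 ≤ j₁+j₂ = 4  ✓
exchange: j₁=j₂ and m₁=m₂, and (−1)^(j₁+j₂−J) = (−1)^1 = −1 forces ⟨j₁m₁;j₂m₂|JM⟩ = −⟨j₂m₂;j₁m₁|JM⟩ = −⟨j₁m₁;j₂m₂|JM⟩ ⇒ the coefficient vanishes identically
Racah sum check: Σ_k collapses to 0 ⇒ CG = 0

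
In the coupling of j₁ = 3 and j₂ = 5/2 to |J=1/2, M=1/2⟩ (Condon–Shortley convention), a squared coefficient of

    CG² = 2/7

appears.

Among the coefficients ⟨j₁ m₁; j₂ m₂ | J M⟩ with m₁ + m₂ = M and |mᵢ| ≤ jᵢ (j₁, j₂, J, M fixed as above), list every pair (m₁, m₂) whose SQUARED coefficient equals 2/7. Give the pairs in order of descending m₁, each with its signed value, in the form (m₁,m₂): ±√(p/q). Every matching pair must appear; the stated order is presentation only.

(3,-5/2): +√(2/7)

Admissible pairs with m₁+m₂ = M = 1/2: (-2,5/2), (-1,3/2), (0,1/2), (1,-1/2), (2,-3/2), (3,-5/2)
  (m₁,m₂)=(3,-5/2): CG² = 2/7, CG = +√(2/7)   ← matches the target
  (m₁,m₂)=(2,-3/2): CG² = 5/21, CG = −√(5/21)
  (m₁,m₂)=(1,-1/2): CG² = 4/21, CG = +√(4/21)
  (m₁,m₂)=(0,1/2): CG² = 1/7, CG = −√(1/7)
  (m₁,m₂)=(-1,3/2): CG² = 2/21, CG = +√(2/21)
  (m₁,m₂)=(-2,5/2): CG² = 1/21, CG = −√(1/21)
Pairs with CG² = 2/7: (3,-5/2): +√(2/7)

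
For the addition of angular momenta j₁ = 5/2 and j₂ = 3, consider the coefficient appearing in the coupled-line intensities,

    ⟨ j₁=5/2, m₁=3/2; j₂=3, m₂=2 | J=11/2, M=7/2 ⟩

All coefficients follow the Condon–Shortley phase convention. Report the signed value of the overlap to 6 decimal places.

+0.738549

j₁+j₂−J=0  J+j₁−j₂=5  J−j₁+j₂=6  j₁+j₂+J+1=12
(j₁±m₁, j₂±m₂, J±M) = (4,1,5,1,9,2)
P² = 49766400/11
sum k=0..0:
  [0] +1/2880 = 1/2880
S = 1/2880
C² = P²·S² = 6/11 ; C = +0.738549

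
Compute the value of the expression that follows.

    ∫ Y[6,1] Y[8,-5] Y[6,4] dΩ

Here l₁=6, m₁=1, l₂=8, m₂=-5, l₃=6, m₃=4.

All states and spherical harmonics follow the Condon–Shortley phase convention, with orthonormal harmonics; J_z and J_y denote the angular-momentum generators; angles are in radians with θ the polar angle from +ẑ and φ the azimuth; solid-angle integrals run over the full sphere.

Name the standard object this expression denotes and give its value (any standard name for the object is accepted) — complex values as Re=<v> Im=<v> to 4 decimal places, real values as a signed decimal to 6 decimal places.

This is a Gaunt coefficient — the integral of a triple product of spherical harmonics over the sphere.
m-sum 0 ✓  L=20 even ✓  2≤6≤14 ✓
Π(2lᵢ+1) = 13×17×13 = 2873
triangle coeff Δ(6,8,6) = 1/1309458150
Σ_t [2,6]: t=2:+1/49766400 t=3:−1/3110400 t=4:+1/1327104 t=5:−1/3110400 t=6:+1/49766400 = 1/6635520
(3j)²=350/46189 [(6 8 6; 0 0 0)], sign=+1
Σ_t [1,3]: t=1:−1/174182400 t=2:+1/43545600 t=3:−1/116121600 = 1/116121600
(3j)²=3/323 [(6 8 6; 1 -5 4)], sign=+1
⇒ 4πI² = 13650/67507
I = (+1)√(13650/67507/(4π)) = 0.12684898

Gaunt coefficient, +0.126849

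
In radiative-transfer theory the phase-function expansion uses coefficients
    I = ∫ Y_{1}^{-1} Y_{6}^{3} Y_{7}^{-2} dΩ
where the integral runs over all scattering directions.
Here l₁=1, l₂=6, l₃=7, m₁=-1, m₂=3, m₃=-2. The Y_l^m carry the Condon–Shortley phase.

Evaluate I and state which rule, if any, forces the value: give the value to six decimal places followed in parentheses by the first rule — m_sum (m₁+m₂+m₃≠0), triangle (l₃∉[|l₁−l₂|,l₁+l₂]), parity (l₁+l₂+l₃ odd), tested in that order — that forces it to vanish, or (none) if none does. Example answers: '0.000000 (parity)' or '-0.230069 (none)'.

0.110647 (none)

m-sum 0 ✓  L=14 even ✓  5≤7≤7 ✓
Π(2lᵢ+1) = 3×13×15 = 585
triangle coeff Δ(1,6,7) = 1/1365
Σ_t [0,0]: t=0:+1/518400 = 1/518400
(3j)²=7/195 [(1 6 7; 0 0 0)], sign=-1
Σ_t [0,0]: t=0:+1/4354560 = 1/4354560
(3j)²=2/273 [(1 6 7; -1 3 -2)], sign=-1
⇒ 4πI² = 2/13
I = (+1)√(2/13/(4π)) = 0.11064668
No selection rule forces the value: the integral is nonzero (none).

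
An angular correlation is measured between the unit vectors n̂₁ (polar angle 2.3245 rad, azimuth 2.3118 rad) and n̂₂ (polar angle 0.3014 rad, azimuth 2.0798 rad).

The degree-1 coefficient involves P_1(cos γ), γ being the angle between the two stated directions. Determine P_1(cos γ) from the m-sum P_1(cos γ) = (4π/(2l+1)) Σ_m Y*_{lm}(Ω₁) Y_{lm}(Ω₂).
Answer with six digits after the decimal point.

-0.442838

Addition theorem: P_1(cos γ) = (4π/3) Σ_m Y*_{lm}(Ω₁) Y_{lm}(Ω₂), m = −1…1:
  [-1]  conj(Y_{1,-1})(Ω₁) = -0.17005 + 0.18586j ; Y_{1,-1}(Ω₂) = -0.04998 - 0.08956j ; Δ = 0.02515 + 0.00594j
  [+0]  conj(Y_{1,0})(Ω₁) = -0.33437 + 0.00000j ; Y_{1,0}(Ω₂) = 0.46658 + 0.00000j ; Δ = -0.15601 + 0.00000j
  [+1]  conj(Y_{1,1})(Ω₁) = 0.17005 + 0.18586j ; Y_{1,1}(Ω₂) = 0.04998 - 0.08956j ; Δ = 0.02515 - 0.00594j
Accumulated sum -0.10572 + 0.00000j; after 4π/(2l+1) scaling, -0.44284 + 0.00000j ⇒ P_1 = -0.442838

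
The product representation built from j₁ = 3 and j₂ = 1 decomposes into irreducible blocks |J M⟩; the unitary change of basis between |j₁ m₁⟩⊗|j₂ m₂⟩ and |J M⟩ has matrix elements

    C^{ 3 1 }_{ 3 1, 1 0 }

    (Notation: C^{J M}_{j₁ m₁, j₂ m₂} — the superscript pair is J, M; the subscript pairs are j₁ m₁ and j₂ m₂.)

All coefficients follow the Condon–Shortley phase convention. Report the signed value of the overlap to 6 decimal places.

+0.288675

√[7·1!5!1!/8! · 4!2!1!1!4!2!] = √(48)
  +(−1)^0/∏(0,1,2,1,3,0)! = 1/12  (running 1/12)
  +(−1)^1/∏(1,0,1,0,4,1)! = -1/24  (running 1/24)
⟨..|..⟩ = √(48)·(1/24) = +0.288675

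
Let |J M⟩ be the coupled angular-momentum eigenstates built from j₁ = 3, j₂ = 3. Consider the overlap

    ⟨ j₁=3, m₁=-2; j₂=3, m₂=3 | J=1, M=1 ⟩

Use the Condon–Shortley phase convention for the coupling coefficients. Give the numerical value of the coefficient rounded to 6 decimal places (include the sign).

j₁+j₂−J=5  J+j₁−j₂=1  J−j₁+j₂=1  j₁+j₂+J+1=8
(j₁±m₁, j₂±m₂, J±M) = (1,5,6,0,2,0)
P² = 10800/7
sum k=5..5:
  [5] −1/120 = -1/120
S = -1/120
C² = P²·S² = 3/28 ; C = -0.327327

-0.327327  (= −√(3/28))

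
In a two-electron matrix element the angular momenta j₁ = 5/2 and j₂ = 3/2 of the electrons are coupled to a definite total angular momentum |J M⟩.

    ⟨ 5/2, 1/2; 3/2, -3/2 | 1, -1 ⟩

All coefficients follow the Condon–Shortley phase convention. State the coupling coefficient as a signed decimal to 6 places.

triangle: 3!*2!*0!/6! = 12/720
(j±m)!: 3!*2!*0!*3!*0!*2! = 144
prefactor² = (2J+1)*Δ*N² = 36/5
  k=0: +1/(0!*3!*2!*0!*0!*0!) = 1/12
Σ = 1/12  ⇒  CG² = 36/5*(1/12)² = 1/20
CG = +√(1/20) = +0.223607

+√(1/20) = +0.223607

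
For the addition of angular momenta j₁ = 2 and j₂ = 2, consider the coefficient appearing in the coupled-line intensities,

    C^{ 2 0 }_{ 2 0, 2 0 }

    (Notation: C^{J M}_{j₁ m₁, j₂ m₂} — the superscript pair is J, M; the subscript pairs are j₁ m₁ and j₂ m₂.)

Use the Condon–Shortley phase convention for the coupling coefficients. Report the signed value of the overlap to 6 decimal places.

−√(2/7) = -0.534522

√[5·2!2!2!/7! · 2!2!2!2!2!2!] = √(32/63)
  +(−1)^0/∏(0,2,2,2,0,0)! = 1/8  (running 1/8)
  +(−1)^1/∏(1,1,1,1,1,1)! = -1  (running -7/8)
  +(−1)^2/∏(2,0,0,0,2,2)! = 1/8  (running -3/4)
⟨..|..⟩ = √(32/63)·(-3/4) = -0.534522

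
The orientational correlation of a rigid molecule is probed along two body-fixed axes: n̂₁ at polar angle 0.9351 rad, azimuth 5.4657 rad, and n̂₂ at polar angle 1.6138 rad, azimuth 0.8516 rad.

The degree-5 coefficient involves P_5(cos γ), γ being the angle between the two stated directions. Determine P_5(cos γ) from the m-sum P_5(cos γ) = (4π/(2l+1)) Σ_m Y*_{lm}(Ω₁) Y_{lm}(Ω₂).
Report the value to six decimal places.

Term-by-term m-sum for l=5 (normalisation 4π/11 = 1.142397):
  m=-5: Y*=(-0.091602, 0.126973)  Y=(-0.202774, 0.415112)  product (-0.034134, -0.063772)
  m=-4: Y*=(-0.362323, 0.046761)  Y=(0.060673, -0.016453)  product (-0.021214, 0.008798)
  m=-3: Y*=(-0.302236, -0.249008)  Y=(0.282498, 0.187839)  product (-0.038608, -0.127116)
  m=-2: Y*=(-0.002406, -0.037434)  Y=(-0.009548, -0.071688)  product (-0.002661, 0.000530)
  m=-1: Y*=(-0.233694, 0.249194)  Y=(0.205361, -0.234525)  product (0.010451, 0.105982)
  m=+0: Y*=(-0.128286, -0.000000)  Y=(-0.074767, 0.000000)  product (0.009592, 0.000000)
  m=+1: Y*=(0.233694, 0.249194)  Y=(-0.205361, -0.234525)  product (0.010451, -0.105982)
  m=+2: Y*=(-0.002406, 0.037434)  Y=(-0.009548, 0.071688)  product (-0.002661, -0.000530)
  m=+3: Y*=(0.302236, -0.249008)  Y=(-0.282498, 0.187839)  product (-0.038608, 0.127116)
  m=+4: Y*=(-0.362323, -0.046761)  Y=(0.060673, 0.016453)  product (-0.021214, -0.008798)
  m=+5: Y*=(0.091602, 0.126973)  Y=(0.202774, 0.415112)  product (-0.034134, 0.063772)
Total Σ_m = (-0.162739, 0.000000). Multiply by 1.142397: (-0.185913, 0.000000). P_5(cos γ) = -0.185913

-0.185913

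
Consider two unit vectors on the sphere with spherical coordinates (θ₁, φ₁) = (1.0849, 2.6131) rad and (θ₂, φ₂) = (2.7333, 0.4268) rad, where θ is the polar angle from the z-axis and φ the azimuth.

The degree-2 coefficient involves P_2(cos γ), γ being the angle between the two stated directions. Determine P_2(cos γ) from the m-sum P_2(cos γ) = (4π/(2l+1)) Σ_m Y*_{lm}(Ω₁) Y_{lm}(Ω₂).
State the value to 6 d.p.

0.097850

Summing Y*_{l m}(θ₁,φ₁)·Y_{l m}(θ₂,φ₂) over m ∈ [−2, 2]; prefactor 4π/(2·2+1) = 2.513274:
  m=-2: (+0.148448-0.263033i) × (+0.040024-0.045892i) = -0.006130-0.017340i  (running Σ = -0.006130-0.017340i)
  m=-1: (-0.275498+0.160862i) × (-0.256267+0.116539i) = +0.051855-0.073330i  (running Σ = +0.045725-0.090670i)
  m=0: (-0.109040-0.000000i) × (+0.481625+0.000000i) = -0.052517-0.000000i  (running Σ = -0.006792-0.090670i)
  m=1: (+0.275498+0.160862i) × (+0.256267+0.116539i) = +0.051855+0.073330i  (running Σ = +0.045063-0.017340i)
  m=2: (+0.148448+0.263033i) × (+0.040024+0.045892i) = -0.006130+0.017340i  (running Σ = +0.038933-0.000000i)
Total Σ_m = +0.038933-0.000000i. Multiply by 2.513274: +0.097850-0.000000i. P_2(cos γ) = 0.097850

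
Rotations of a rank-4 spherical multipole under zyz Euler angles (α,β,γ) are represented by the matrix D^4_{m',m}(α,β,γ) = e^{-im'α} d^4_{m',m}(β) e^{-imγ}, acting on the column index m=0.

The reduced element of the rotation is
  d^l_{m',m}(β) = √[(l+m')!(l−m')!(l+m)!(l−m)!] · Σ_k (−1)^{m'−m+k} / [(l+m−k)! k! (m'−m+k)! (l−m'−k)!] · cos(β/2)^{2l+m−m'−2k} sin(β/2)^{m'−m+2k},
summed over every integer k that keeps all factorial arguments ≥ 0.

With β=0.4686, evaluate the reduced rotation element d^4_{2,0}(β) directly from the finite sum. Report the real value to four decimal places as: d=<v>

d=0.3686

d^4_{2,0}(β=0.4686) via the finite sum:
With c≡cos(β/2)=0.972677 and s≡sin(β/2)=0.232162, N=[720·2·24·24]^{1/2}=910.735966
Admissible k: 0..2 (factorial args all ≥0)
  k=0: (−1)^2·910.7360/(96)·0.9727^6·0.2322^2 = +0.433028
  k=1: (−1)^3·910.7360/(36)·0.9727^4·0.2322^4 = -0.065786
  k=2: (−1)^4·910.7360/(96)·0.9727^2·0.2322^6 = +0.001405
d^4_{2,0}(0.4686) = +0.433028 -0.065786 +0.001405 = +0.368648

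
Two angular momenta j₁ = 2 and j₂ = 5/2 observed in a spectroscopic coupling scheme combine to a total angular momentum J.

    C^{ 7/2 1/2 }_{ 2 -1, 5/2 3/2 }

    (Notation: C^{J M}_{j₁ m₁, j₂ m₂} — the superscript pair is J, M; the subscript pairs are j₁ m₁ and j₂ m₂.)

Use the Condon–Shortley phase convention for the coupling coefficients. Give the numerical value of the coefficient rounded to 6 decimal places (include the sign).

triangle: 1!·3!·4!/9! = 144/362880
(j±m)!: 1!·3!·4!·1!·4!·3! = 20736
prefactor² = (2J+1)·Δ·N² = 2304/35
  k=0: +1/(0!·1!·3!·4!·0!·0!) = 1/144
  k=1: −1/(1!·0!·2!·3!·1!·1!) = -1/12
Σ = -11/144  ⇒  CG² = 2304/35·(-11/144)² = 121/315
CG = −√(121/315) = -0.619780

-0.619780  (= −√(121/315))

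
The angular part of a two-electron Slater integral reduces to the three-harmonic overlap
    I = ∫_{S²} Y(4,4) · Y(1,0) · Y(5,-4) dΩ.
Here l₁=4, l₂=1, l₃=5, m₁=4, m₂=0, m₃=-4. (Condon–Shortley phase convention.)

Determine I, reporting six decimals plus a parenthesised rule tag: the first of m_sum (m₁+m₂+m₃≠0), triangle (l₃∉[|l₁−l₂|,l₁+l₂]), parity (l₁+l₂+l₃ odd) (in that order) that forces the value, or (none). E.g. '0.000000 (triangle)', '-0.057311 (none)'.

Rules hold: Σm=0, L=10 even, 3≤5≤5.
N = 9·3·11 = 297
Δ = 0!·8!·2!/11! = 1/495
Racah Σ t=0..0: t=0:+1/576 = 1/576
⇒ 3j(4 1 5; 0 0 0)² = 5/99, sgn -1
Racah Σ t=0..0: t=0:+1/40320 = 1/40320
⇒ 3j(4 1 5; 4 0 -4)² = 1/55, sgn -1
4πI² = N·(3j₀)²·(3jₘ)² = 3/11
I = +1·√(0.272727/4π) = 0.14731920
No selection rule forces the value: the integral is nonzero (none).

0.147319 (none)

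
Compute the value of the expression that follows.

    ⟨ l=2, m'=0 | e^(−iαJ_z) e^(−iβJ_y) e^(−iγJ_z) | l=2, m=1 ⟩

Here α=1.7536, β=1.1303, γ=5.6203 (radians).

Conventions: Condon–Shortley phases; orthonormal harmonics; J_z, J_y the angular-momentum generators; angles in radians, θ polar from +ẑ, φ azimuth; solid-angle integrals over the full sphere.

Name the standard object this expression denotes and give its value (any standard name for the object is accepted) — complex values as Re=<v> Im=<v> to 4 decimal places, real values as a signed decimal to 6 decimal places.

Wigner D-matrix element, Re=0.3723 Im=0.2907

This is a Wigner D-matrix element — the rotation-matrix element ⟨l m'| R(α,β,γ) |l m⟩ in the angular-momentum basis.
Split into d^2_{0,1}(β=1.1303) × two z-phases.
Half-angle: c=0.844508, s=0.535542. N=√(2·2·6·1)=4.898979
k: max(0,(1)−(0))=1 … min(2+(1),2−(0))=2
  k=1: (−1)^0·4.8990/(2)·0.8445^3·0.5355^1 = +0.790099
  k=2: (−1)^1·4.8990/(2)·0.8445^1·0.5355^3 = -0.317732
d^2_{0,1}(1.1303) = +0.790099 -0.317732 = +0.472366
Attach z-rotation phases: D = e^{-i(0)(1.7536)}·(+0.472366)·e^{-i(1)(5.6203)} = +0.372329+0.290691i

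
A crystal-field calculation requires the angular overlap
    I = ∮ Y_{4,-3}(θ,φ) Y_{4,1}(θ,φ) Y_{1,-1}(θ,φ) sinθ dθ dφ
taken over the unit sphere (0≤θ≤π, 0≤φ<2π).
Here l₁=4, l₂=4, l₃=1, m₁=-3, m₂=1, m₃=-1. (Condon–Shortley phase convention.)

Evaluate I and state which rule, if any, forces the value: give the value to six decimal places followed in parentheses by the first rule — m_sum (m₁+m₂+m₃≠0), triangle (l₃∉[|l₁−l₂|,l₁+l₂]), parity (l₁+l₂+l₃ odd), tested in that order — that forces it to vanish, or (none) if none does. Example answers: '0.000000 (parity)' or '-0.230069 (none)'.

0.000000 (m_sum)

-3 + 1 − 1 = -3 ≠ 0: azimuthal integral kills it; I = 0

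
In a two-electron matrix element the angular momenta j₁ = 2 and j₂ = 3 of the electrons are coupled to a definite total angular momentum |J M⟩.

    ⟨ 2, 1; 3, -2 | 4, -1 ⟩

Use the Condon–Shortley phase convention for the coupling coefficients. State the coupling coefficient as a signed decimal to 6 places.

triangle: 1!*3!*5!/10! = 720/3628800
(j±m)!: 3!*1!*1!*5!*3!*5! = 518400
prefactor² = (2J+1)*Δ*N² = 6480/7
  k=0: +1/(0!*1!*1!*1!*2!*4!) = 1/48
  k=1: −1/(1!*0!*0!*0!*3!*5!) = -1/720
Σ = 7/360  ⇒  CG² = 6480/7*(7/360)² = 7/20
CG = +√(7/20) = +0.591608

+√(7/20) ≈ +0.591608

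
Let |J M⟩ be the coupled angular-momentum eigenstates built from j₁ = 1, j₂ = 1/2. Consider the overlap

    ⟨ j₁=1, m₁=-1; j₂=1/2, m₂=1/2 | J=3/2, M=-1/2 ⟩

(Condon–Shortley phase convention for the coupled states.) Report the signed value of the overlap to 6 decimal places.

+√(1/3) ≈ +0.577350

j₁+j₂−J=0  J+j₁−j₂=2  J−j₁+j₂=1  j₁+j₂+J+1=4
(j₁±m₁, j₂±m₂, J±M) = (0,2,1,0,1,2)
P² = 4/3
sum k=0..0:
  [0] +1/2 = 1/2
S = 1/2
C² = P²·S² = 1/3 ; C = +0.577350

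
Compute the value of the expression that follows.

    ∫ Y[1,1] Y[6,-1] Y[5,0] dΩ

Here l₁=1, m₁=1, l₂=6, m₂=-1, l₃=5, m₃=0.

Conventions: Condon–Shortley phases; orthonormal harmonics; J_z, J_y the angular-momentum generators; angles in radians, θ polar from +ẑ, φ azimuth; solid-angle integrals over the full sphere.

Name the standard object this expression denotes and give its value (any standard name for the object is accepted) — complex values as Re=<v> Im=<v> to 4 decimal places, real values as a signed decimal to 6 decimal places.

This is a Gaunt coefficient — the integral of a triple product of spherical harmonics over the sphere.
m-sum 0 ✓  L=12 even ✓  5≤5≤7 ✓
Π(2lᵢ+1) = 3×13×11 = 429
triangle coeff Δ(1,6,5) = 1/858
Σ_t [1,1]: t=1:−1/14400 = -1/14400
(3j)²=6/143 [(1 6 5; 0 0 0)], sign=+1
Σ_t [0,0]: t=0:+1/28800 = 1/28800
(3j)²=7/286 [(1 6 5; 1 -1 0)], sign=-1
⇒ 4πI² = 63/143
I = (-1)√(63/143/(4π)) = -0.18723944

Gaunt coefficient, -0.187239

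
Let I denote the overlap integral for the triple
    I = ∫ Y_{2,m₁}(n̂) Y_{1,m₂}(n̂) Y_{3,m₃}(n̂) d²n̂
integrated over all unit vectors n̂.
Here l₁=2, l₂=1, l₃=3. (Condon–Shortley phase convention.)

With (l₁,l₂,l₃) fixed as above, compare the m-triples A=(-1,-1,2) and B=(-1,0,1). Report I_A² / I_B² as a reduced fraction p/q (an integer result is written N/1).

l's match ⇒ only the (l;m) 3-j factors differ between A and B.
A: triangle coeff Δ(2,1,3) = 1/105; Σ_t [0,0]: t=0:+1/12 = 1/12; (3j)²=2/21 [(2 1 3; -1 -1 2)], sign=-1
B: triangle coeff Δ(2,1,3) = 1/105; Σ_t [0,0]: t=0:+1/6 = 1/6; (3j)²=8/105 [(2 1 3; -1 0 1)], sign=+1
I_A²/I_B² = (2/21)/(8/105) = 5/4

5/4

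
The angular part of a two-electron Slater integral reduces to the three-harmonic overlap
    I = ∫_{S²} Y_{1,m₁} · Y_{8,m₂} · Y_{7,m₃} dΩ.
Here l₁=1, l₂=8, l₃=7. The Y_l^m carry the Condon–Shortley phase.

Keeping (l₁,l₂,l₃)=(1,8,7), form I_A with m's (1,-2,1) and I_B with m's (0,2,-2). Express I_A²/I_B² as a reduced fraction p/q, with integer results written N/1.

3/4

Shared (l₁,l₂,l₃)=(1,8,7): N and (l;000)² cancel in I_A²/I_B².
A: Δ = 2!·0!·14!/17! = 1/2040; Racah Σ t=0..0: t=0:+1/58060800 = 1/58060800; ⇒ 3j(1 8 7; 1 -2 1)² = 3/136, sgn +1
B: Δ = 2!·0!·14!/17! = 1/2040; Racah Σ t=1..1: t=1:−1/43545600 = -1/43545600; ⇒ 3j(1 8 7; 0 2 -2)² = 1/34, sgn +1
I_A²/I_B² = (3/136)/(1/34) = 3/4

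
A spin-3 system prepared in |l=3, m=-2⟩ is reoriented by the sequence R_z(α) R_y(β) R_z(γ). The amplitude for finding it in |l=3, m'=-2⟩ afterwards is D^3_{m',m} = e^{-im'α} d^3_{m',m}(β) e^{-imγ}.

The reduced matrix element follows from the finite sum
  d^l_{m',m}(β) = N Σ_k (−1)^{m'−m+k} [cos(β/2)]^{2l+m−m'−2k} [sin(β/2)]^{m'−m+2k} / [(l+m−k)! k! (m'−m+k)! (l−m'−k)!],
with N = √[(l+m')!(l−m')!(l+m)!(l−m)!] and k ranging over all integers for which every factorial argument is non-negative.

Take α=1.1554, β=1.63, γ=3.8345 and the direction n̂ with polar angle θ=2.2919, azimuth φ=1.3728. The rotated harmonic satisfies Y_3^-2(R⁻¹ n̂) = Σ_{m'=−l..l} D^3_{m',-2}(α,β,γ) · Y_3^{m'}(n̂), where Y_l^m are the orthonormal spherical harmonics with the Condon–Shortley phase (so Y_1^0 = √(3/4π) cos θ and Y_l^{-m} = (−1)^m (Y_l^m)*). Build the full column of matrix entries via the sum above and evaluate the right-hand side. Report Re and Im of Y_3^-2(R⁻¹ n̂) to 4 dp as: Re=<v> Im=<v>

Need the full column D^3_{m',-2} for m'=−3..3 at α=1.1554, β=1.6300, γ=3.8345.
cos(β/2)=0.685868, sin(β/2)=0.727726
d^3_{-3,-2}: single k=1 term ⇒ +0.270550;  D = +0.037653-0.267917i
d^3_{-2,-2}: k∈[0..1] ⇒ +0.104099 -0.585961 = -0.481862;  D = +0.409529+0.253923i
d^3_{-1,-2}: k∈[0..1] ⇒ -0.349278 +0.786421 = +0.437143;  D = -0.360696+0.246966i
d^3_{0,-2}: k∈[0..1] ⇒ +0.641888 -0.722625 = -0.080737;  D = -0.014850-0.079360i
d^3_{1,-2}: k∈[0..1] ⇒ -0.786421 +0.442669 = -0.343752;  D = -0.334668-0.078507i
d^3_{2,-2}: k∈[0..1] ⇒ +0.659663 -0.148527 = +0.511136;  D = +0.307625-0.408199i
d^3_{3,-2}: single k=0 term ⇒ -0.342890;  D = +0.167268+0.299324i
Y_3^{m'}(θ=2.2919,φ=1.3728) and Σ D·Y over m':
  (+0.0377-0.2679i)·(-0.0989+0.1465i)  (+0.4095+0.2539i)·(+0.3512+0.1468i)  (-0.3607+0.2470i)·(+0.0563-0.2807i)  (-0.0148-0.0794i)·(+0.2022+0.0000i)  (-0.3347-0.0785i)·(-0.0563-0.2807i)  (+0.3076-0.4082i)·(+0.3512-0.1468i)  (+0.1673+0.2993i)·(+0.0989+0.1465i)
Y_3^-2(R⁻¹ n̂) = +0.205673+0.244391i

Re=0.2057 Im=0.2444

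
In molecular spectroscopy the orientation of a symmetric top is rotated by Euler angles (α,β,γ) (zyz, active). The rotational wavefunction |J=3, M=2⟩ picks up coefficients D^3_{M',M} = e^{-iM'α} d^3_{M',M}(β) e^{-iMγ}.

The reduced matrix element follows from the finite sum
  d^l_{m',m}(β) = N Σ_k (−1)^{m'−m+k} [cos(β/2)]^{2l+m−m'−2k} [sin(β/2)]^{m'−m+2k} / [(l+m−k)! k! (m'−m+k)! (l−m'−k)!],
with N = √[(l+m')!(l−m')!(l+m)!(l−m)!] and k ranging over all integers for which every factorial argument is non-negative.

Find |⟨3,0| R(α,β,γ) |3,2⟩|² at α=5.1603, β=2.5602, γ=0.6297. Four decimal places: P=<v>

D^3_{0,2}(5.1603,2.5602,0.6297) = e^{-i·0·5.1603}·d^3_{0,2}(2.5602)·e^{-i·2·0.6297}. Compute d first:
c=cos(2.560200/2)=0.286619, s=sin(2.560200/2)=0.958045; N=√[6·6·120·1]=65.726707
k∈{2,3} keeps every argument non-negative
  k=2: (−1)^0·65.7267/(12)·0.2866^4·0.9580^2 = +0.033928
  k=3: (−1)^1·65.7267/(12)·0.2866^2·0.9580^4 = -0.379066
d^3_{0,2}(2.5602) = +0.033928 -0.379066 = -0.345138
|D^3_{0,2}|² = |d^3_{0,2}(β)|² = (-0.345138)² = 0.119120 (the z-rotation phases have unit modulus)

P=0.1191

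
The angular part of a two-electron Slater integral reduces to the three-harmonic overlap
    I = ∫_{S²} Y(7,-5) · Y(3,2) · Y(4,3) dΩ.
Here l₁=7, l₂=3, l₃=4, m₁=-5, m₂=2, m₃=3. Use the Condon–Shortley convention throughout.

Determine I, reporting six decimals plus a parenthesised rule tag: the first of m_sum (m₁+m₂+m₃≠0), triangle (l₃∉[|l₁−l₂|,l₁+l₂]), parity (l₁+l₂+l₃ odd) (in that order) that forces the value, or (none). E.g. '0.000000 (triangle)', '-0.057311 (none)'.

-0.268170 (none)

m-sum 0 ✓  L=14 even ✓  4≤4≤10 ✓
Π(2lᵢ+1) = 15×7×9 = 945
triangle coeff Δ(7,3,4) = 1/45045
Σ_t [3,3]: t=3:−1/20736 = -1/20736
(3j)²=35/1287 [(7 3 4; 0 0 0)], sign=-1
Σ_t [5,5]: t=5:−1/604800 = -1/604800
(3j)²=16/455 [(7 3 4; -5 2 3)], sign=+1
⇒ 4πI² = 1680/1859
I = (-1)√(1680/1859/(4π)) = -0.26816989
No selection rule forces the value: the integral is nonzero (none).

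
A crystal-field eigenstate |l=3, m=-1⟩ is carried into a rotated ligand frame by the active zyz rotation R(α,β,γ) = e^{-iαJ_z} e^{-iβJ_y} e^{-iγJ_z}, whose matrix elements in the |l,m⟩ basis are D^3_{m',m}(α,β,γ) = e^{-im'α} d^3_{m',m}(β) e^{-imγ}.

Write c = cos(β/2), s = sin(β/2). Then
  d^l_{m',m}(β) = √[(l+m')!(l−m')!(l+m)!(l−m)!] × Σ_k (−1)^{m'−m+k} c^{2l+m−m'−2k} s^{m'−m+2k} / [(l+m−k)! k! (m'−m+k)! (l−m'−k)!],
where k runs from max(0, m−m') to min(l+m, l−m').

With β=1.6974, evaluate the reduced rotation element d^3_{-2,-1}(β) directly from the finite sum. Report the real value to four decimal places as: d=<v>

d=-0.4724

d^3_{-2,-1}(β=1.6974) via the finite sum:
With c≡cos(β/2)=0.660959 and s≡sin(β/2)=0.750422, N=[1·120·2·24]^{1/2}=75.894664
Admissible k: 1..2 (factorial args all ≥0)
  k=1: (−1)^0·75.8947/(24)·0.6610^5·0.7504^1 = +0.299350
  k=2: (−1)^1·75.8947/(12)·0.6610^3·0.7504^3 = -0.771739
d^3_{-2,-1}(1.6974) = +0.299350 -0.771739 = -0.472389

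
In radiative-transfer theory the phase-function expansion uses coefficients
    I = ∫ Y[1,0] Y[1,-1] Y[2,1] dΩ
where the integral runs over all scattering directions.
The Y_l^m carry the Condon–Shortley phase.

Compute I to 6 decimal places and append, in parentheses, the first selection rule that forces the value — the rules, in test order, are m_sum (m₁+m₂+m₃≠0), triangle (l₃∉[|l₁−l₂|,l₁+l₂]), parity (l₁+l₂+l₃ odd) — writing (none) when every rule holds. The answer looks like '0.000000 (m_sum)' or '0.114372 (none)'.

-0.218510 (none)

Checks pass: Σm=0; 4 even; l₃=2∈[0,2].
(2·1+1)(2·1+1)(2·2+1) = 45
Δ: 0! 2! 2! / 5! → 1/30
sum: t=0:+1/1 = 1/1
3j²(1 1 2; 0 0 0) = Δ·Π!·Σ² = 2/15  (sign +1)
sum: t=0:+1/2 = 1/2
3j²(1 1 2; 0 -1 1) = Δ·Π!·Σ² = 1/10  (sign -1)
combine: 4πI² = 45·2/15·1/10 = 3/5
take √, sign -1: I = -0.21850969
No selection rule forces the value: the integral is nonzero (none).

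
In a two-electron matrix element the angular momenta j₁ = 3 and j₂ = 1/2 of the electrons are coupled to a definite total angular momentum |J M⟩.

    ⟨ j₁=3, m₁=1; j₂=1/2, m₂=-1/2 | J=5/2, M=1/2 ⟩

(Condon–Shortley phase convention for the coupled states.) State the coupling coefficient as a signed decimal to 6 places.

+0.755929

√[6·1!5!0!/7! · 4!2!0!1!3!2!] = √(576/7)
  +(−1)^0/∏(0,1,2,0,3,0)! = 1/12  (running 1/12)
⟨..|..⟩ = √(576/7)·(1/12) = +0.755929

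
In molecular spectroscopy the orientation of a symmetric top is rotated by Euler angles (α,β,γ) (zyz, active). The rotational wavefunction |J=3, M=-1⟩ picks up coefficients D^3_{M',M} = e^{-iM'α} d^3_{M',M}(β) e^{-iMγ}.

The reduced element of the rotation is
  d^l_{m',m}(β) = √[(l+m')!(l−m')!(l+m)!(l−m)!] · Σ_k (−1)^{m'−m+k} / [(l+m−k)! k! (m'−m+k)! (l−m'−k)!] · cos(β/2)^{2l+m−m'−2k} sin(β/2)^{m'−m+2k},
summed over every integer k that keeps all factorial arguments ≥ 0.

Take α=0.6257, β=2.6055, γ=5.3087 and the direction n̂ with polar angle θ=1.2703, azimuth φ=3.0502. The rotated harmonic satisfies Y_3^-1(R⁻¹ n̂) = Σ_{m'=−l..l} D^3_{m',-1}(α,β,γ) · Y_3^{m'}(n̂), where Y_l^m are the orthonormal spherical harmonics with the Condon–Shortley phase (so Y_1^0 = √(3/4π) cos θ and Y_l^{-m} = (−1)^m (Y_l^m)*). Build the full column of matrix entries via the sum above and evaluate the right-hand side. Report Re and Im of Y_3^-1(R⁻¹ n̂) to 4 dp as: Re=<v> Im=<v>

Re=-0.0776 Im=-0.2236

Need the full column D^3_{m',-1} for m'=−3..3 at α=0.6257, β=2.6055, γ=5.3087.
cos(β/2)=0.264848, sin(β/2)=0.964290
d^3_{-3,-1}: single k=2 term ⇒ +0.017719;  D = +0.010978+0.013909i
d^3_{-2,-1}: k∈[1..2] ⇒ +0.003974 -0.105352 = -0.101378;  D = -0.097516-0.027716i
d^3_{-1,-1}: k∈[0..2] ⇒ +0.000345 -0.036601 +0.363895 = +0.327639;  D = +0.307911-0.111973i
d^3_{0,-1}: k∈[0..2] ⇒ -0.004353 +0.173111 -0.764938 = -0.596179;  D = -0.334811+0.493287i
d^3_{1,-1}: k∈[0..2] ⇒ +0.027451 -0.485193 +0.803982 = +0.346240;  D = -0.010174-0.346090i
d^3_{2,-1}: k∈[0..1] ⇒ -0.105352 +0.698289 = +0.592937;  D = -0.361235-0.470195i
d^3_{3,-1}: single k=0 term ⇒ +0.234893;  D = -0.225084-0.067170i
Y_3^{m'}(θ=1.2703,φ=3.0502) and Σ D·Y over m':
  (+0.0110+0.0139i)·(-0.3500-0.0984i)  (-0.0975-0.0277i)·(+0.2714+0.0502i)  (+0.3079-0.1120i)·(+0.1727+0.0158i)  (-0.3348+0.4933i)·(-0.2830+0.0000i)  (-0.0102-0.3461i)·(-0.1727+0.0158i)  (-0.3612-0.4702i)·(+0.2714-0.0502i)  (-0.2251-0.0672i)·(+0.3500-0.0984i)
Y_3^-1(R⁻¹ n̂) = -0.077630-0.223642i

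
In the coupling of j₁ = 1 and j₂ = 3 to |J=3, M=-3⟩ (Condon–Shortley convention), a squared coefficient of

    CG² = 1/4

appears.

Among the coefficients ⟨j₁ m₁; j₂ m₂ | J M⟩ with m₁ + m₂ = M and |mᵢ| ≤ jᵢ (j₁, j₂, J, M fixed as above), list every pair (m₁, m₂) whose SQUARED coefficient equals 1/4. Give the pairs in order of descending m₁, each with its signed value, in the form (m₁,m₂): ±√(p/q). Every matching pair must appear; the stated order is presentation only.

(-1,-2): −√(1/4)

Admissible pairs with m₁+m₂ = M = -3: (-1,-2), (0,-3)
  (m₁,m₂)=(0,-3): CG² = 3/4, CG = +√(3/4)
  (m₁,m₂)=(-1,-2): CG² = 1/4, CG = −√(1/4)   ← matches the target
Pairs with CG² = 1/4: (-1,-2): −√(1/4)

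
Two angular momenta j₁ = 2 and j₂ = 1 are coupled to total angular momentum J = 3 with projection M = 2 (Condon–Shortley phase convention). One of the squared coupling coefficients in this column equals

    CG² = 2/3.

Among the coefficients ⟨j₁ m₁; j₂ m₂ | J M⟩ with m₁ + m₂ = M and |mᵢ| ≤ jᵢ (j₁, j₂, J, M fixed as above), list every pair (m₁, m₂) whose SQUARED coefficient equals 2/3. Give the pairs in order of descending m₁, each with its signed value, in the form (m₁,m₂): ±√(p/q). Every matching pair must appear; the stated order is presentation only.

Admissible pairs with m₁+m₂ = M = 2: (1,1), (2,0)
  (m₁,m₂)=(2,0): CG² = 1/3, CG = +√(1/3)
  (m₁,m₂)=(1,1): CG² = 2/3, CG = +√(2/3)   ← matches the target
Pairs with CG² = 2/3: (1,1): +√(2/3)

(1,1): +√(2/3)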